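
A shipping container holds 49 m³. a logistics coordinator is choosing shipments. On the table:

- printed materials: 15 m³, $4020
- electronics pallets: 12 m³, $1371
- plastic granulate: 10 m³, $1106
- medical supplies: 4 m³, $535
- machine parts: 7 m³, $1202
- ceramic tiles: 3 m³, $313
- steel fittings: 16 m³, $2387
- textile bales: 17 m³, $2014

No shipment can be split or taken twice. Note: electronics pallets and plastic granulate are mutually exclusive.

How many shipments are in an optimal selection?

4

Optimal total is 8715.
One optimal bundle: printed materials + plastic granulate + machine parts + steel fittings (48 m³).
Any selection reaching 8715 contains exactly 4 shipments.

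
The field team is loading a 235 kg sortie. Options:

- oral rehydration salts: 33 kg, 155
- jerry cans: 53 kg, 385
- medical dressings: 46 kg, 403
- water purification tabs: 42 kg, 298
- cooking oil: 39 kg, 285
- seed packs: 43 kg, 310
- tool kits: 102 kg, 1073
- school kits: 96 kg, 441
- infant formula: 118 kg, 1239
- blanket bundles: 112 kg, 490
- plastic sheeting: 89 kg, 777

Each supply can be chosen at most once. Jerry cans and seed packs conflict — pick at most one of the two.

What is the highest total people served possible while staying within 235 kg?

Ranking by ratio (people served/kg): tool kits 10.52, infant formula 10.50, medical dressings 8.76, plastic sheeting 8.73.
Tool kits + infant formula uses 220 of the 235 kg and totals 2312.
Runner-up seed packs + tool kits + plastic sheeting tops out at 2160.

2312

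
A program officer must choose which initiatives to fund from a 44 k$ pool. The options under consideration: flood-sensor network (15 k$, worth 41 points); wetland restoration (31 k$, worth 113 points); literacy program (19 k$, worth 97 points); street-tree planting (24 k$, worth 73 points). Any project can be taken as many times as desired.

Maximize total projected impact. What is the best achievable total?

194

Density check — literacy program 5.11, wetland restoration 3.65, street-tree planting 3.04, flood-sensor network 2.73 are the best per k$.
Taking 2×literacy program: 38 k$ used, 194 in projected impact.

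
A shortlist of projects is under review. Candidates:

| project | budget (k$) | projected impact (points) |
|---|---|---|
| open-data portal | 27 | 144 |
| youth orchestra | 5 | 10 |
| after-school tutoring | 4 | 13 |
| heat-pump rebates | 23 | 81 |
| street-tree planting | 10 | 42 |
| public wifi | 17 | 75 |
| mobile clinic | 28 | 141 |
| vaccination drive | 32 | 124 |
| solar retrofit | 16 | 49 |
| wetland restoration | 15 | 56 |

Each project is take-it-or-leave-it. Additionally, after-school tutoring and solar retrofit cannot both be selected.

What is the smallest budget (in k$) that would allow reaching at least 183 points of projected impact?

Minimise k$ subject to total projected impact ≥ 183.
open-data portal + street-tree planting: 186 projected impact at 37 k$.
Any bundle with less than 37 k$ falls short of 183.

37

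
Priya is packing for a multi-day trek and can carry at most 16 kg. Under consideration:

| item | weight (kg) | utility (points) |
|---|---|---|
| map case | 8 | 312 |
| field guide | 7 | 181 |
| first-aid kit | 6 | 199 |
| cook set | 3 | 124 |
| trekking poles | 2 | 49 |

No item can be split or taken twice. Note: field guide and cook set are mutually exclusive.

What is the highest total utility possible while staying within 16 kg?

560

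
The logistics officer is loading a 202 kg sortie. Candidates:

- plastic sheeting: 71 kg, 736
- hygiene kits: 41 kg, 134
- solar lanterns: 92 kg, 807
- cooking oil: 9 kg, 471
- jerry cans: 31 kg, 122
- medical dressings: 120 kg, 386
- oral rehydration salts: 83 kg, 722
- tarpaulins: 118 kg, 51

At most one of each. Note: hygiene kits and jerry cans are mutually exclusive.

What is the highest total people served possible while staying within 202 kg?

By people served per kg: cooking oil 52.33, plastic sheeting 10.37, solar lanterns 8.77 lead.
The ratio heuristic lands on plastic sheeting + solar lanterns + cooking oil (2014) but leaves 30 kg idle.
Replace solar lanterns with jerry cans + oral rehydration salts: the trade gains 37 net, giving 2051 at 194 kg.

2051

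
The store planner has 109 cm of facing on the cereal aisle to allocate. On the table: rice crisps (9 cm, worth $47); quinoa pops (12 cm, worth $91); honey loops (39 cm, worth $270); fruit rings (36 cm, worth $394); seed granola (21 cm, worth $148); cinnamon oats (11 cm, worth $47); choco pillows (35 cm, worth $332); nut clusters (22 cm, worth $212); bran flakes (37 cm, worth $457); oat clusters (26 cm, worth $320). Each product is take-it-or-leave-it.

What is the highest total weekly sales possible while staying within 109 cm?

1218

Ranking by ratio (weekly sales/cm): bran flakes 12.35, oat clusters 12.31, fruit rings 10.94.
Rice crisps + fruit rings + bran flakes + oat clusters uses 108 of the 109 cm and totals 1218.
Runner-up fruit rings + choco pillows + bran flakes tops out at 1183.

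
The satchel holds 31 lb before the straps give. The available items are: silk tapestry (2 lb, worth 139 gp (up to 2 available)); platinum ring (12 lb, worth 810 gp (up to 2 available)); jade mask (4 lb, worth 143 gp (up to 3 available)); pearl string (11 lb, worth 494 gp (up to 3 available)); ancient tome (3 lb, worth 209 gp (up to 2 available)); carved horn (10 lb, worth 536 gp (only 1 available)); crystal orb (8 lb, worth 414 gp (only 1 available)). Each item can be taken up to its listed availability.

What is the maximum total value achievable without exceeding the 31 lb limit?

Taking the top-ratio items first gives 2×silk tapestry + platinum ring + 2×ancient tome + crystal orb for 1920 (30 lb).
Replace ancient tome and crystal orb with platinum ring: the trade gains 187 net, giving 2107 at 31 lb.

2107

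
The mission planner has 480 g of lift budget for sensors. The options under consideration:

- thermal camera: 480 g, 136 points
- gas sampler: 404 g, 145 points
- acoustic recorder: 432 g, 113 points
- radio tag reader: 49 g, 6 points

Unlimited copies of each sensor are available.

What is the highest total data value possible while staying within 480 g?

Ranking by ratio (data value/g): gas sampler 0.36, thermal camera 0.28, acoustic recorder 0.26, radio tag reader 0.12.
Best packing: gas sampler + radio tag reader — 453 g, 151 total.
Every other selection either busts 480 g or fails to beat 151.

151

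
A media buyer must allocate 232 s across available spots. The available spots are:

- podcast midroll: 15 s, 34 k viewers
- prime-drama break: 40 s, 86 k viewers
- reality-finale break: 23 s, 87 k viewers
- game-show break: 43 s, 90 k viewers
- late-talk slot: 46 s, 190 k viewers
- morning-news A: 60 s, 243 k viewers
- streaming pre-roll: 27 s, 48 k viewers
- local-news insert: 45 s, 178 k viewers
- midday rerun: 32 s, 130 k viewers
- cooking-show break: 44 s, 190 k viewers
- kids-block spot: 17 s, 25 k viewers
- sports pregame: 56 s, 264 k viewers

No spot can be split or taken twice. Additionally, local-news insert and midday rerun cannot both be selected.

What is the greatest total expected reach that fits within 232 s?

974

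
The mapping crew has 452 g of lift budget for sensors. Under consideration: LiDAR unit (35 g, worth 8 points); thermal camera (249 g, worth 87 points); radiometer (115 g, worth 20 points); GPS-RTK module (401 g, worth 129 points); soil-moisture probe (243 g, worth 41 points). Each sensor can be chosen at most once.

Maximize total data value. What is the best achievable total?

137

A density-first pass picks LiDAR unit + thermal camera + radiometer — 115 at 399 g.
The 364 g tied up in thermal camera and radiometer is better spent on GPS-RTK module — total rises to 137 (436 g).
Next best is GPS-RTK module at 129 (401 g) — short by 8.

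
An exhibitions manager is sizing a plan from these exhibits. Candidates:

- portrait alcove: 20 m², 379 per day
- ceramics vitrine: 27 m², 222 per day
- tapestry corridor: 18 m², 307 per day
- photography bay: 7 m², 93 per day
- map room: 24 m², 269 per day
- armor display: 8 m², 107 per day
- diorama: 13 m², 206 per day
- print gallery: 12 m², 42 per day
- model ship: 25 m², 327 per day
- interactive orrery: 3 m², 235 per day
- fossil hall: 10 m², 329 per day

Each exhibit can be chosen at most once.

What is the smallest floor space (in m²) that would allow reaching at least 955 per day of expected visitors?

38

Need the lightest bundle worth ≥ 955.
tapestry corridor + photography bay + interactive orrery + fossil hall reaches 964 using 38 m².
Any bundle with less than 38 m² falls short of 955.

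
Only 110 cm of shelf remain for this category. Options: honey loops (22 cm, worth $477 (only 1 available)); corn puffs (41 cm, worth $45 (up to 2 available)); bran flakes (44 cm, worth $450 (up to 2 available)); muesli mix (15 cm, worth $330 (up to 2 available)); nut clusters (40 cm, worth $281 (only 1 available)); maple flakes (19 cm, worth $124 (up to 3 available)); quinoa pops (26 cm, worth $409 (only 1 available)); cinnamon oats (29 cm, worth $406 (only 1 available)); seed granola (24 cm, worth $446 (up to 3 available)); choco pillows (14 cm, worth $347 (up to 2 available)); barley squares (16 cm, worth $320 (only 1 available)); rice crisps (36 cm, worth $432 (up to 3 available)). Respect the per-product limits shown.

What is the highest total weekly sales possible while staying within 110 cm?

2277

A density-first pass picks honey loops + 2×muesli mix + 2×choco pillows + barley squares — 2151 at 96 cm.
Dropping barley squares frees 16 cm; slotting in seed granola (24 cm) lifts the total to 2277 at 104 cm.
Nothing else within 110 cm beats 2277.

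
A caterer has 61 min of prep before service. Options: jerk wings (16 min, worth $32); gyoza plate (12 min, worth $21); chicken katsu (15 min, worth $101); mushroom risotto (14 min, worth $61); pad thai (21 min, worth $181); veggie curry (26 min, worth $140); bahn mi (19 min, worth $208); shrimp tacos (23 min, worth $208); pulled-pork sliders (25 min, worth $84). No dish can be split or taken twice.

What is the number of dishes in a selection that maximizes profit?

3

Optimal total is 517.
One optimal bundle: chicken katsu + bahn mi + shrimp tacos (57 min).
Any selection reaching 517 contains exactly 3 dishes.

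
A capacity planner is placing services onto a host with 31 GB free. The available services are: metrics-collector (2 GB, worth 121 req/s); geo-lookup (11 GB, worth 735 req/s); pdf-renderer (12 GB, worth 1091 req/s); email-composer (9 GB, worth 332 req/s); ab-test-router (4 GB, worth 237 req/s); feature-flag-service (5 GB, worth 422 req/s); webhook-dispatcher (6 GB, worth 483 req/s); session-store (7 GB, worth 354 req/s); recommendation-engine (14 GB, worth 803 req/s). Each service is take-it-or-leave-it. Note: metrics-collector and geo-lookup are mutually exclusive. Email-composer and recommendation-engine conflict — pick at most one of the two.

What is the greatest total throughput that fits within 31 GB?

2354

Best packing: metrics-collector + pdf-renderer + ab-test-router + feature-flag-service + webhook-dispatcher — 29 GB, 2354 total.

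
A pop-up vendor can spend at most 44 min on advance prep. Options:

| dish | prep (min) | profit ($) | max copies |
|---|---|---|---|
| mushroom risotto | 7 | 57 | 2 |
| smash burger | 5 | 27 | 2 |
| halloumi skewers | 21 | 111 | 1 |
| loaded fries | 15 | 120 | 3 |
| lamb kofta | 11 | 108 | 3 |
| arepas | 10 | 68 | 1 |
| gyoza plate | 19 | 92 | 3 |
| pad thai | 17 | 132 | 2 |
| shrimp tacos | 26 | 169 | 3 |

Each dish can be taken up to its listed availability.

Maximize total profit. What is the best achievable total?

A density-first pass picks mushroom risotto + 3×lamb kofta — 381 at 40 min.
Replace lamb kofta with loaded fries: the trade gains 12 net, giving 393 at 44 min.

393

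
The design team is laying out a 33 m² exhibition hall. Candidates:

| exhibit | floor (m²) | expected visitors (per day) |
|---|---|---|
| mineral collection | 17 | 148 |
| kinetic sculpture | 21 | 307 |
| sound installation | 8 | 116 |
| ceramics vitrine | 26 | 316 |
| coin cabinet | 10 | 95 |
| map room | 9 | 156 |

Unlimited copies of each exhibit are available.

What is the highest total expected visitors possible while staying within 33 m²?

The ratio heuristic lands on 3×map room (468) but leaves 6 m² idle.
The 18 m² tied up in 2×map room is better spent on 3×sound installation — total rises to 504 (33 m²).
That's the maximum — no swap from here does better than 504.

504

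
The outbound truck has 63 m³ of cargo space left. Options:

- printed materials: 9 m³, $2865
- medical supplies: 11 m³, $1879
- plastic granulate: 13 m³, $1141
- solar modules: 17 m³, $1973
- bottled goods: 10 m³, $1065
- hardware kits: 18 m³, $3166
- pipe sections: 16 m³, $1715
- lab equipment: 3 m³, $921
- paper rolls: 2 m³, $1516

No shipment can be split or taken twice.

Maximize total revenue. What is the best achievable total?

12320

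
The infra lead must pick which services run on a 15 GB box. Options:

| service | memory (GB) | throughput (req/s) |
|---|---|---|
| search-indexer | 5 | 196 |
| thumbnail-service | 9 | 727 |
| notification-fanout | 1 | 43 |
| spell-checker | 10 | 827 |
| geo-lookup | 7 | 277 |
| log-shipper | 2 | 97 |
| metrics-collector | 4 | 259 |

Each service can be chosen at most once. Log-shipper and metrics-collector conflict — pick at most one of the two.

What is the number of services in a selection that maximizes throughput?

3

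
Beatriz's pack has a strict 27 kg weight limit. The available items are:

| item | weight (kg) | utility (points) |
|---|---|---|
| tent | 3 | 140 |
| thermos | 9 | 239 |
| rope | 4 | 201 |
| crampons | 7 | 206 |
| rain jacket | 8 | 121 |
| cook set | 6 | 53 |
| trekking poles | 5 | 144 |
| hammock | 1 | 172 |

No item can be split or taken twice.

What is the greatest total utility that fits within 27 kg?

962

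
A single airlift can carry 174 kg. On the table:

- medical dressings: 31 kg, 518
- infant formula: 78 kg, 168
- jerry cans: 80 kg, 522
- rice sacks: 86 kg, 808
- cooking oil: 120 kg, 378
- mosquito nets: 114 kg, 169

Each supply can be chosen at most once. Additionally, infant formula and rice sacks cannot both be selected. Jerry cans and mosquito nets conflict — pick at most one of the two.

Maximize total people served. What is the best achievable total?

1330

Density check — medical dressings 16.71, rice sacks 9.40, jerry cans 6.53, cooking oil 3.15 are the best per kg.
Taking the top-ratio supplies first gives medical dressings + rice sacks for 1326 (117 kg).
Dropping medical dressings frees 31 kg; slotting in jerry cans (80 kg) lifts the total to 1330 at 166 kg.
The spare 8 kg is too small for any remaining supply, and no feasible exchange beats 1330.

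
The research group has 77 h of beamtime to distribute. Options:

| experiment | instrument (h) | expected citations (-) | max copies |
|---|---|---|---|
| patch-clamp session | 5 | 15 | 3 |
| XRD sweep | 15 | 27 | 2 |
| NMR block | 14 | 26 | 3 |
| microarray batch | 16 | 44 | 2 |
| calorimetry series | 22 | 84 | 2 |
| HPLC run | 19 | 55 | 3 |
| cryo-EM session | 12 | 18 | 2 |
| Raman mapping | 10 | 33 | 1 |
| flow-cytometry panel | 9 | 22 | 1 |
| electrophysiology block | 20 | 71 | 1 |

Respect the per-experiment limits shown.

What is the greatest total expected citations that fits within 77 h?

By expected citations per h: calorimetry series 3.82, electrophysiology block 3.55, Raman mapping 3.30 lead.
2×calorimetry series + Raman mapping + electrophysiology block uses 74 of the 77 h and totals 272.
Nothing else within 77 h beats 272.

272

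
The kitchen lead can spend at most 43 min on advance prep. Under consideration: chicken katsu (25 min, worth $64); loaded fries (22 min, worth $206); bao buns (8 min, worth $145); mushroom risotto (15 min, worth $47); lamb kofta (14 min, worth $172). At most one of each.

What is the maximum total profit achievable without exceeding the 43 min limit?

378

By profit per min: bao buns 18.12, lamb kofta 12.29, loaded fries 9.36, mushroom risotto 3.13 lead.
Filling by ratio: bao buns + mushroom risotto + lamb kofta for 364, with 6 min left unused.
The 23 min tied up in bao buns and mushroom risotto is better spent on loaded fries — total rises to 378 (36 min).
No other feasible combination exceeds 378.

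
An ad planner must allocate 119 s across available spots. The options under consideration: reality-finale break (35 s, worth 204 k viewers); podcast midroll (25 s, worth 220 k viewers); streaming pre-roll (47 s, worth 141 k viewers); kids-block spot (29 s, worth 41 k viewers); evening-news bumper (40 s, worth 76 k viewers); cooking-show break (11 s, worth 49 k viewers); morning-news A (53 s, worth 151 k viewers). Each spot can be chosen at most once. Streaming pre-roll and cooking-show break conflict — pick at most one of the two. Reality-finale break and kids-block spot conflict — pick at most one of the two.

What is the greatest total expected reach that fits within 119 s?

Best packing: reality-finale break + podcast midroll + morning-news A — 113 s, 575 total.
Next best is reality-finale break + podcast midroll + streaming pre-roll at 565 (107 s) — short by 10.

575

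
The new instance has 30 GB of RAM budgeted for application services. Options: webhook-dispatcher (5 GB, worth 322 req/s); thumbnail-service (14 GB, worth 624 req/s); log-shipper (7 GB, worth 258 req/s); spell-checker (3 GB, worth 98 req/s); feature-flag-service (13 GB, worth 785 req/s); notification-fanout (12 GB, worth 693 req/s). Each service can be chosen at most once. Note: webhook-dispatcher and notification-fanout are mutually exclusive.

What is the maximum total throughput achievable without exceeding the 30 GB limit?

Best packing: spell-checker + feature-flag-service + notification-fanout — 28 GB, 1576 total.
Runner-up thumbnail-service + spell-checker + feature-flag-service tops out at 1507.

1576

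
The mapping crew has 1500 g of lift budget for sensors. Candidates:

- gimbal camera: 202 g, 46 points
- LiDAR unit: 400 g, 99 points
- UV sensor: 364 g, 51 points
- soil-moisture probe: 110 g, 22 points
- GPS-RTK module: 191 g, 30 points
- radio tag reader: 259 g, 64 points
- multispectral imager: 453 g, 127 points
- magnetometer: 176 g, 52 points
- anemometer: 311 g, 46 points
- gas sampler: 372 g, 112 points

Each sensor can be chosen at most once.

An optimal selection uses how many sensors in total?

4

Best achievable data value is 402.
For example LiDAR unit + radio tag reader + multispectral imager + gas sampler achieves it, using 1484 g.
Every optimal selection uses 4 sensors.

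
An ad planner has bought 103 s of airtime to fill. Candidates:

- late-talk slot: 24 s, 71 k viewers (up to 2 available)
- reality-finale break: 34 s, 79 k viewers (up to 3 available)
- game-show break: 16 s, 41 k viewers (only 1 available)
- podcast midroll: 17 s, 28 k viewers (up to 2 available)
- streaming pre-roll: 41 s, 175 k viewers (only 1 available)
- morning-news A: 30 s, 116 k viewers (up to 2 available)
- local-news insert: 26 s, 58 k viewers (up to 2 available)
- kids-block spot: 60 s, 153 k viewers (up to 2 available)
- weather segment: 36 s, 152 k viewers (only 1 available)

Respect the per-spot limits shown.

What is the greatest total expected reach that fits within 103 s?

407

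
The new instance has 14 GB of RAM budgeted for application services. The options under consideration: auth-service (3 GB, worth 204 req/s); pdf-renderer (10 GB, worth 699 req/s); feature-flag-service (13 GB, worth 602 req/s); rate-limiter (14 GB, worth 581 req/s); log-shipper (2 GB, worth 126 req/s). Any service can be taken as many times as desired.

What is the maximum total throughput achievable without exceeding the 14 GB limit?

951

The ratio heuristic lands on auth-service + pdf-renderer (903) but leaves 1 GB idle.
The 3 GB tied up in auth-service is better spent on 2×log-shipper — total rises to 951 (14 GB).
Nothing else within 14 GB beats 951.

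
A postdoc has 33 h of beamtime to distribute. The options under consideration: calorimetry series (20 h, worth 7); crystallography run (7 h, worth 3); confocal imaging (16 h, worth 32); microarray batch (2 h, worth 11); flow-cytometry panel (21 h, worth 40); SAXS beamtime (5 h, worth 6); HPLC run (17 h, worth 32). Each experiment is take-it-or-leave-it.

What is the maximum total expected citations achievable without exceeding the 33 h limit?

64

Taking the top-ratio experiments first gives crystallography run + confocal imaging + microarray batch + SAXS beamtime for 52 (30 h).
Replace crystallography run and microarray batch and SAXS beamtime with HPLC run: the trade gains 12 net, giving 64 at 33 h.
Runner-up microarray batch + flow-cytometry panel + SAXS beamtime tops out at 57.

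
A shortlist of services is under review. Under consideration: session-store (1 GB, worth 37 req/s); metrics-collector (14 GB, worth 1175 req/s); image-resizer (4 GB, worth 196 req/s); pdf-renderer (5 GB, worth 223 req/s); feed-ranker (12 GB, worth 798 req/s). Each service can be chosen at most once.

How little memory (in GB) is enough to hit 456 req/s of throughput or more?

10

Minimise GB subject to total throughput ≥ 456.
session-store + image-resizer + pdf-renderer reaches 456 using 10 GB.
Any bundle with less than 10 GB falls short of 456.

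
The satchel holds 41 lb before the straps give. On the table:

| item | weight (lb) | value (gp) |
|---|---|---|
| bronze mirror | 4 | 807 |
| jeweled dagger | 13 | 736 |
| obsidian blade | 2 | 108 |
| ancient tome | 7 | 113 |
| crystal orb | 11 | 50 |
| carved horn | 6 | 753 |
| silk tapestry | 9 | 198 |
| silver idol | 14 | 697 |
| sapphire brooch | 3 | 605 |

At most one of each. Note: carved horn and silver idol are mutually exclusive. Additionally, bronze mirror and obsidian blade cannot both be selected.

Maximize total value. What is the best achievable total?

3099

Taking bronze mirror + jeweled dagger + carved horn + silk tapestry + sapphire brooch: 35 lb used, 3099 in value.
No other feasible combination exceeds 3099.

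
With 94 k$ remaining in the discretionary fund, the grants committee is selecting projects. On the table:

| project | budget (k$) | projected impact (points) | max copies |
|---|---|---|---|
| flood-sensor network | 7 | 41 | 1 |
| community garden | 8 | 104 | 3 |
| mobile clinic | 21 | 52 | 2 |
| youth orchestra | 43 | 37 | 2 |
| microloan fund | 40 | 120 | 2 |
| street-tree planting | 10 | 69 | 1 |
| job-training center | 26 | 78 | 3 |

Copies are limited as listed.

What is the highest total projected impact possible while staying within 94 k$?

578

By projected impact per k$: community garden 13.00, street-tree planting 6.90, flood-sensor network 5.86 lead.
Filling by ratio: flood-sensor network + 3×community garden + microloan fund + street-tree planting for 542, with 13 k$ left unused.
Replace microloan fund with 2×job-training center: the trade gains 36 net, giving 578 at 93 k$.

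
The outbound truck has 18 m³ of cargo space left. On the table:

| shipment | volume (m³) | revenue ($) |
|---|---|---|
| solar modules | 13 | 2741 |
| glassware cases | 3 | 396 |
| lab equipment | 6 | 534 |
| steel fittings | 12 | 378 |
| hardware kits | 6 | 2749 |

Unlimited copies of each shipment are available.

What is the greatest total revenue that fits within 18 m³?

8247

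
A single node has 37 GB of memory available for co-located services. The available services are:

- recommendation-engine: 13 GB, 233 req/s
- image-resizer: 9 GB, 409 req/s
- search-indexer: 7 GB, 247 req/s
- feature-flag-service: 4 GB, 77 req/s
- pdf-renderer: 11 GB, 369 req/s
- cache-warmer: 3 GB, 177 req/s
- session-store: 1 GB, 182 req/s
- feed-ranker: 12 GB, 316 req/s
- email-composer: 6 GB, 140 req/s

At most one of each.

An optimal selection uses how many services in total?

Optimal total is 1524.
image-resizer + search-indexer + pdf-renderer + cache-warmer + session-store + email-composer hits 1524 at 37 GB.
Any selection reaching 1524 contains exactly 6 services.

6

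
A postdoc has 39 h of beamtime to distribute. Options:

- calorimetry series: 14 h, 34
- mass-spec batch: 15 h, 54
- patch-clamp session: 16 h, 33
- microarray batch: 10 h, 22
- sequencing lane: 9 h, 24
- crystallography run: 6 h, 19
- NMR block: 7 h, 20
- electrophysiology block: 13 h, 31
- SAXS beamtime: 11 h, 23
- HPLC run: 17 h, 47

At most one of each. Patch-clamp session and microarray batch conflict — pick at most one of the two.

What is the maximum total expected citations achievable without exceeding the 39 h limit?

121

A density-first pass picks mass-spec batch + sequencing lane + crystallography run + NMR block — 117 at 37 h.
The 15 h tied up in sequencing lane and crystallography run is better spent on HPLC run — total rises to 121 (39 h).
The closest alternative, mass-spec batch + crystallography run + HPLC run, reaches only 120.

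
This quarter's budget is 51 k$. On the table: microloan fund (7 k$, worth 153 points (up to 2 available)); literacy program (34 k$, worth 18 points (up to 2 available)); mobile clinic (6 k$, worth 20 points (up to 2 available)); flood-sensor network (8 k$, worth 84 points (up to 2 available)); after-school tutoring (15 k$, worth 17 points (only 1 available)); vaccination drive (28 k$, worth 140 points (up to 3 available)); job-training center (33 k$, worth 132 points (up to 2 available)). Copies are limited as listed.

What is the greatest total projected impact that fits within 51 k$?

Ranking by ratio (projected impact/k$): microloan fund 21.86, flood-sensor network 10.50, vaccination drive 5.00.
Taking the top-ratio projects first gives 2×microloan fund + 2×mobile clinic + 2×flood-sensor network for 514 (42 k$).
The 20 k$ tied up in 2×mobile clinic and flood-sensor network is better spent on vaccination drive — total rises to 530 (50 k$).
No other feasible combination exceeds 530.

530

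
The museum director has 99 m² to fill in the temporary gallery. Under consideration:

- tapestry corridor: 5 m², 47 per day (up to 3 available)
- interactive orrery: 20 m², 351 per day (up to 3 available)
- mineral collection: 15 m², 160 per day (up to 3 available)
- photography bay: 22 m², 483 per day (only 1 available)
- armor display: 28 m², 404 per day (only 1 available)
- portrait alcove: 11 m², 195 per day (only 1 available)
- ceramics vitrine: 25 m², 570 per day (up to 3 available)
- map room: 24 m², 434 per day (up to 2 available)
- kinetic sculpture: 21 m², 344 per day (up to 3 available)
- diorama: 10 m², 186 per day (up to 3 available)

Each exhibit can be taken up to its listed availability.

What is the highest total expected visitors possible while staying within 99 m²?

2193

Taking photography bay + 3×ceramics vitrine: 97 m² used, 2193 in expected visitors.
Nothing else within 99 m² beats 2193.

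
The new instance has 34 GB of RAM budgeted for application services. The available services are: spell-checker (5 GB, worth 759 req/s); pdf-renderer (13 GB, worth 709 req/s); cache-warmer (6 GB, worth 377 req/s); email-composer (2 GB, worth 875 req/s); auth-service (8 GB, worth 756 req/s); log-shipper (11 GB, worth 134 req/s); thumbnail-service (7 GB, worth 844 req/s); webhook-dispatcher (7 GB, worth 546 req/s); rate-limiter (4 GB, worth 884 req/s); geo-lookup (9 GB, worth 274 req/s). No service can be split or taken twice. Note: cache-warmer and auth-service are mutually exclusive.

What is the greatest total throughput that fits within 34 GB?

4664

By throughput per GB: email-composer 437.50, rate-limiter 221.00, spell-checker 151.80, thumbnail-service 120.57 lead.
Taking spell-checker + email-composer + auth-service + thumbnail-service + webhook-dispatcher + rate-limiter: 33 GB used, 4664 in throughput.
The spare 1 GB is too small for any remaining service, and no feasible exchange beats 4664.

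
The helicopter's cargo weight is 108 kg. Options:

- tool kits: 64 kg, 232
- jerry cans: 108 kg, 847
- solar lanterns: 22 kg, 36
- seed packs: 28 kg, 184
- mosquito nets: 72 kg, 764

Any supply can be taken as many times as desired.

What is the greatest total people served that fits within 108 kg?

948

Density check — mosquito nets 10.61, jerry cans 7.84, seed packs 6.57 are the best per kg.
Taking seed packs + mosquito nets: 100 kg used, 948 in people served.
That's the maximum — no swap from here does better than 948.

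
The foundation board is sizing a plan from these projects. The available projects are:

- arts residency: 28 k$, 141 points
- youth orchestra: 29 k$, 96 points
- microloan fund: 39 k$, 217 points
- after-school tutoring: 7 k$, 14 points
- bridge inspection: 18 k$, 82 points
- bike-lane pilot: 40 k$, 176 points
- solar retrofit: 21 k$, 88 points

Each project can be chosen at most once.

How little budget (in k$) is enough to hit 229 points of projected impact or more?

Look for the lowest-budget combination reaching 229.
Taking microloan fund + after-school tutoring gives 231 (≥ 229) for 46 k$.
No combination under 46 k$ hits 229.

46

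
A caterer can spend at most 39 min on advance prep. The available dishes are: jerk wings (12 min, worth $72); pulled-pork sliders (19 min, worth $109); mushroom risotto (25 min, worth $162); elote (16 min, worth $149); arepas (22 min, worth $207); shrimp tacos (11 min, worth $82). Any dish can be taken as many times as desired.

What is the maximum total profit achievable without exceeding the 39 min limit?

The ratio ordering already packs tightly: elote + arepas, 38 min, 356.

356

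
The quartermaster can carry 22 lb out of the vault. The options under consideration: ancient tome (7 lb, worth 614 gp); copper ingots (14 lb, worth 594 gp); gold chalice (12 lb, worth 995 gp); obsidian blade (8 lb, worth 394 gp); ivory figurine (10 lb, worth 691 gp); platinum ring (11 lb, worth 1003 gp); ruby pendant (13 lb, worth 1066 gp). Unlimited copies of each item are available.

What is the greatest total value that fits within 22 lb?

By value per lb: platinum ring 91.18, ancient tome 87.71, gold chalice 82.92, ruby pendant 82.00 lead.
2×platinum ring uses 22 of the 22 lb and totals 2006.
Every other selection either busts 22 lb or fails to beat 2006.

2006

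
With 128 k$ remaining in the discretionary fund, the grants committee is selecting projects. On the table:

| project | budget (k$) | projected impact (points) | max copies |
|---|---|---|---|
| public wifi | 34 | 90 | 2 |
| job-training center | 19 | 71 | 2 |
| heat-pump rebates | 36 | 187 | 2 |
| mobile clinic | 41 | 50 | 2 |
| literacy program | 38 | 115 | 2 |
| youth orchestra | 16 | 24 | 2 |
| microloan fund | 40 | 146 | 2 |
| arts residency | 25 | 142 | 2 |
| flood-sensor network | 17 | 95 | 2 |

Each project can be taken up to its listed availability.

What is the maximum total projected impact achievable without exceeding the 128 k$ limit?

661

By projected impact per k$: arts residency 5.68, flood-sensor network 5.59, heat-pump rebates 5.19 lead.
The ratio ordering already packs tightly: heat-pump rebates + 2×arts residency + 2×flood-sensor network, 120 k$, 661.
Every other selection either busts 128 k$ or exceeds an availability limit or fails to beat 661.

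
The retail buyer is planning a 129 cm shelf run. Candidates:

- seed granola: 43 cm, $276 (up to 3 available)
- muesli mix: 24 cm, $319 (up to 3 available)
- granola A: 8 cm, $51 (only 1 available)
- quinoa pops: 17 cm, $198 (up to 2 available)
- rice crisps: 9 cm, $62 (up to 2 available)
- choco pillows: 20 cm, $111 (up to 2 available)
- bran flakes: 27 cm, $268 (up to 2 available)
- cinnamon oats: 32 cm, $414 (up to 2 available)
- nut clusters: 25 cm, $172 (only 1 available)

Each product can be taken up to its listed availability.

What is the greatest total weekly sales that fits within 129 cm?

1664

Density check — muesli mix 13.29, cinnamon oats 12.94, quinoa pops 11.65, bran flakes 9.93 are the best per cm.
Greedy by ratio would take 3×muesli mix + granola A + quinoa pops + cinnamon oats: 129 cm used, total 1620.
Dropping muesli mix and granola A frees 32 cm; slotting in cinnamon oats (32 cm) lifts the total to 1664 at 129 cm.
No other feasible combination exceeds 1664.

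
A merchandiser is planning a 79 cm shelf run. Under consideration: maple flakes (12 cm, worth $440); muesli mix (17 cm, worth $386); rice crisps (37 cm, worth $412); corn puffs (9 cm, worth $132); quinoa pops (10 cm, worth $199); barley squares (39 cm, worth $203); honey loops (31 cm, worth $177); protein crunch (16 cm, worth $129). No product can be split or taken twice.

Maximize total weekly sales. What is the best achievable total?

1437

A density-first pass picks maple flakes + muesli mix + corn puffs + quinoa pops + protein crunch — 1286 at 64 cm.
Replace corn puffs and protein crunch with rice crisps: the trade gains 151 net, giving 1437 at 76 cm.
Every other selection either busts 79 cm or fails to beat 1437.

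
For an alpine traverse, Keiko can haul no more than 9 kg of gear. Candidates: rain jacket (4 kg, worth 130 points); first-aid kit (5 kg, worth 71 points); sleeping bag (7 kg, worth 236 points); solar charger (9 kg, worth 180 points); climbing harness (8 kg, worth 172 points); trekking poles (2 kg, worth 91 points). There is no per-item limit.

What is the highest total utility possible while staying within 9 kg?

Ranking by ratio (utility/kg): trekking poles 45.50, sleeping bag 33.71, rain jacket 32.50.
The ratio ordering already packs tightly: 4×trekking poles, 8 kg, 364.
The spare 1 kg is too small for any remaining item, and no exchange beats 364.

364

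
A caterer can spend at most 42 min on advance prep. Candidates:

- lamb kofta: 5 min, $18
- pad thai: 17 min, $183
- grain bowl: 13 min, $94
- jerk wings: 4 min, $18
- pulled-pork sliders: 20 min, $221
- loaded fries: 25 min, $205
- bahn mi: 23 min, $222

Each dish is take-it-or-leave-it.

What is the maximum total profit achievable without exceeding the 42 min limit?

422

Ranking by ratio (profit/min): pulled-pork sliders 11.05, pad thai 10.76, bahn mi 9.65.
Taking lamb kofta + pad thai + pulled-pork sliders: 42 min used, 422 in profit.
Pad thai + jerk wings + pulled-pork sliders matches that 422 at 41 min; no feasible combination exceeds it.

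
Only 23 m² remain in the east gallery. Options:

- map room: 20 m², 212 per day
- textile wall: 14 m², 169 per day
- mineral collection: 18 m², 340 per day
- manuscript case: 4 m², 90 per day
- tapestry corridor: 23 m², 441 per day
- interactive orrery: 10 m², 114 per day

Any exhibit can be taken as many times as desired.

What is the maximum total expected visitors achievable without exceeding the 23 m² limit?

450

By expected visitors per m²: manuscript case 22.50, tapestry corridor 19.17, mineral collection 18.89 lead.
5×manuscript case uses 20 of the 23 m² and totals 450.
Nothing else within 23 m² beats 450.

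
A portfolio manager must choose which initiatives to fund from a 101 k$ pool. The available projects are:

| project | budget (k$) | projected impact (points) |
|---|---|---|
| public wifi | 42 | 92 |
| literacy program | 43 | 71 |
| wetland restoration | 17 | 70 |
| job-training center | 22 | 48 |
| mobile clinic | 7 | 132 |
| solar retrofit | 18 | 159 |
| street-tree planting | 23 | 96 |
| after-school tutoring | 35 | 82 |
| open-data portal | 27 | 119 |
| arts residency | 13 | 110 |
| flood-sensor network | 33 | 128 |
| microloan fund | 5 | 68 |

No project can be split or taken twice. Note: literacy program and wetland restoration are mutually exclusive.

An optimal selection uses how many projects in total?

Optimal total is 693.
For example mobile clinic + solar retrofit + street-tree planting + arts residency + flood-sensor network + microloan fund achieves it, using 99 k$.
Any selection reaching 693 contains exactly 6 projects.

6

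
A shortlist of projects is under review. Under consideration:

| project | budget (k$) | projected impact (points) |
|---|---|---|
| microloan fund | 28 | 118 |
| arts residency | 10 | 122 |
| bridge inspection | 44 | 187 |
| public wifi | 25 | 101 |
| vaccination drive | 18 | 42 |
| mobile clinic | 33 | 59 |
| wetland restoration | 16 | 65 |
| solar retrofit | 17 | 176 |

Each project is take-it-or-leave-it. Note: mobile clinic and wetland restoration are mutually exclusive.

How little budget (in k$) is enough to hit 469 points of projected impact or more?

71

Look for the lowest-budget combination reaching 469.
Taking arts residency + bridge inspection + solar retrofit gives 485 (≥ 469) for 71 k$.
Below 71 k$ the best achievable stays under 469.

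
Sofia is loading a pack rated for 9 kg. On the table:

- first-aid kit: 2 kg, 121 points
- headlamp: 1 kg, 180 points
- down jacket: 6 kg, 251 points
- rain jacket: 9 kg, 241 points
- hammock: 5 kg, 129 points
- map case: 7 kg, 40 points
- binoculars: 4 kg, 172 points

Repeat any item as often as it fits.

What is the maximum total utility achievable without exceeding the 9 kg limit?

Density check — headlamp 180.00, first-aid kit 60.50, binoculars 43.00, down jacket 41.83 are the best per kg.
Best packing: 9×headlamp — 9 kg, 1620 total.

1620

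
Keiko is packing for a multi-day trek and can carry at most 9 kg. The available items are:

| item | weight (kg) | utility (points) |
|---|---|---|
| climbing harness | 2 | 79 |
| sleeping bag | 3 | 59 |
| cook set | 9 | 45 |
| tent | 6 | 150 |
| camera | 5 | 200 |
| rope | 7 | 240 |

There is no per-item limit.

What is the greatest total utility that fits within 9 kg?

358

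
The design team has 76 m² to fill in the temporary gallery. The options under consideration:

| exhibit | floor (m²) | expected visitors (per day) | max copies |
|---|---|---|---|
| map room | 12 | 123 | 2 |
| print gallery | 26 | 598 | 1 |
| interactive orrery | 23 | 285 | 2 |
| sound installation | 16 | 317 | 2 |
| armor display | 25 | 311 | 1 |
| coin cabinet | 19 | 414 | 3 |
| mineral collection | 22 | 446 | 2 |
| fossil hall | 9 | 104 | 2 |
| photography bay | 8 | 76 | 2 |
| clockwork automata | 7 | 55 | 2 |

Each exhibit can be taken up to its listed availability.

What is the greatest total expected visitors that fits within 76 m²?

1591

Filling by ratio: print gallery + 2×coin cabinet + fossil hall for 1530, with 3 m² left unused.
Dropping print gallery and fossil hall frees 35 m²; slotting in sound installation + mineral collection (38 m²) lifts the total to 1591 at 76 m².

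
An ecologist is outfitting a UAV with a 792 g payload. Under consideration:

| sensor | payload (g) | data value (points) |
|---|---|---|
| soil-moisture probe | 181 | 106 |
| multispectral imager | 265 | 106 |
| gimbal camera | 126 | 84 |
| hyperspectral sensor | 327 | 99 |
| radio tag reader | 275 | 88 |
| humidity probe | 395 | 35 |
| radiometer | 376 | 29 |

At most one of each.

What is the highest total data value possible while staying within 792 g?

Density check — gimbal camera 0.67, soil-moisture probe 0.59, multispectral imager 0.40, radio tag reader 0.32 are the best per g.
A density-first pass picks soil-moisture probe + multispectral imager + gimbal camera — 296 at 572 g.
Dropping gimbal camera frees 126 g; slotting in hyperspectral sensor (327 g) lifts the total to 311 at 773 g.
Next best is soil-moisture probe + multispectral imager + radio tag reader at 300 (721 g) — short by 11.

311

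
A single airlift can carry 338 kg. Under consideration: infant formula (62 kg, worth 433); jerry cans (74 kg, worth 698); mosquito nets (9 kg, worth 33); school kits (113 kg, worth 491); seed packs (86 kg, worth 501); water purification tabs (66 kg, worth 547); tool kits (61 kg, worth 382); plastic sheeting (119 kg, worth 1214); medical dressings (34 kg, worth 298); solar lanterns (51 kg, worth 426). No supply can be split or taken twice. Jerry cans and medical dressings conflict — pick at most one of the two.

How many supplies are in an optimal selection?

5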